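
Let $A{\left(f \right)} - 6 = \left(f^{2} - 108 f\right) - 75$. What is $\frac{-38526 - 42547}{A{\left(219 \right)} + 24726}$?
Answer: $- \frac{81073}{48966} \approx -1.6557$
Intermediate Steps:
$A{\left(f \right)} = -69 + f^{2} - 108 f$ ($A{\left(f \right)} = 6 - \left(75 - f^{2} + 108 f\right) = -69 + f^{2} - 108 f$)
$\frac{-38526 - 42547}{A{\left(219 \right)} + 24726} = \frac{-38526 - 42547}{\left(-69 + 219^{2} - 23652\right) + 24726} = - \frac{81073}{\left(-69 + 47961 - 23652\right) + 24726} = - \frac{81073}{24240 + 24726} = - \frac{81073}{48966}$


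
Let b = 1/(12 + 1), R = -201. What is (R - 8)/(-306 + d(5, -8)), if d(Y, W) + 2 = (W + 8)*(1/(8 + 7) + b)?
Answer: 19/28 ≈ 0.67857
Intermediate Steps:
b = 1/13 ≈ 0.076923
d(Y, W) = -166/195 + 28*W/195 (d(Y, W) = -2 + (W + 8)*(1/(8 + 7) + 1/13) = -2 + (8 + W)*(1/15 + 1/13) = -2 + (8 + W)*(28/195) = -2 + (224/195 + 28*W/195) = -166/195 + 28*W/195)
(R - 8)/(-306 + d(5, -8)) = (-201 - 8)/(-306 + (-166/195 + (28/195)*(-8))) = -209/(-306 + (-166/195 - 224/195)) = -209/(-306 - 2) = -209/(-308) = -209*(-1/308) = 19/28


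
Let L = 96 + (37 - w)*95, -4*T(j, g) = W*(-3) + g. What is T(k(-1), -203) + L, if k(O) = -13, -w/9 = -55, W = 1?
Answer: -86725/2 ≈ -43363.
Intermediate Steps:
w = 495 (w = -9*(-55) = 495)
T(j, g) = ¾ - g/4 (T(j, g) = -(1*(-3) + g)/4 = -(-3 + g)/4 = ¾ - g/4)
L = -43414 (L = 96 + (37 - 1*495)*95 = 96 + (37 - 495)*95 = 96 - 458*95 = 96 - 43510 = -43414)
T(k(-1), -203) + L = (¾ - ¼*(-203)) - 43414 = (¾ + 203/4) - 43414 = 103/2 - 43414 = -86725/2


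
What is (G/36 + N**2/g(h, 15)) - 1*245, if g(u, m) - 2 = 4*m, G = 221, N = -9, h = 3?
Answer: -265111/1116 ≈ -237.55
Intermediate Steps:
g(u, m) = 2 + 4*m
(G/36 + N**2/g(h, 15)) - 1*245 = (221/36 + (-9)**2/(2 + 4*15)) - 1*245 = (221*(1/36) + 81/(2 + 60)) - 245 = (221/36 + 81/62) - 245 = 8309/1116 - 245 = -265111/1116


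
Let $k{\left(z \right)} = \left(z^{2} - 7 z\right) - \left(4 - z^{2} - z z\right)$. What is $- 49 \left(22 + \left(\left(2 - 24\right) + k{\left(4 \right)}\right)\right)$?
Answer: $-784$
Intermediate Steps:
$k{\left(z \right)} = -4 - 7 z + 3 z^{2}$ ($k{\left(z \right)} = \left(z^{2} - 7 z\right) + \left(\left(z^{2} + z^{2}\right) - 4\right) = \left(z^{2} - 7 z\right) + \left(2 z^{2} - 4\right) = \left(z^{2} - 7 z\right) + \left(-4 + 2 z^{2}\right) = -4 - 7 z + 3 z^{2}$)
$- 49 \left(22 + \left(\left(2 - 24\right) + k{\left(4 \right)}\right)\right) = - 49 \left(22 + \left(\left(2 - 24\right) - \left(32 - 48\right)\right)\right) = - 49 \left(22 - 6\right) = \left(-49\right) 16 = -784$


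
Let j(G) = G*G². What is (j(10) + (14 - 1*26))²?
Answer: 976144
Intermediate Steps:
j(G) = G³
(j(10) + (14 - 1*26))² = (10³ + (14 - 1*26))² = (1000 + (14 - 26))² = (1000 - 12)² = 988² = 976144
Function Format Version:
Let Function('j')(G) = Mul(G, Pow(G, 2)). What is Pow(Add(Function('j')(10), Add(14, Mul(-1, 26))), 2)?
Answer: 976144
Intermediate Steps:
Function('j')(G) = Pow(G, 3)
Pow(Add(Function('j')(10), Add(14, Mul(-1, 26))), 2) = Pow(Add(Pow(10, 3), Add(14, Mul(-1, 26))), 2) = Pow(Add(1000, Add(14, -26)), 2) = Pow(Add(1000, -12), 2) = Pow(988, 2) = 976144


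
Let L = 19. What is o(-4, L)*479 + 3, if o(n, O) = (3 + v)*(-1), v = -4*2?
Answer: 2398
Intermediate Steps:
v = -8
o(n, O) = 5 (o(n, O) = (3 - 8)*(-1) = -5*(-1) = 5)
o(-4, L)*479 + 3 = 5*479 + 3 = 2395 + 3 = 2398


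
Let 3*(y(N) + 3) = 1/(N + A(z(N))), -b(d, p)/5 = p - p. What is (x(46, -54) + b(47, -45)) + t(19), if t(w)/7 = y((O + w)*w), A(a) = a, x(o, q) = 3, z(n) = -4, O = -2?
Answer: -17219/957 ≈ -17.993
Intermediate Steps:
b(d, p) = 0 (b(d, p) = -5*(p - p) = -5*0 = 0)
y(N) = -3 + 1/(3*(-4 + N)) (y(N) = -3 + 1/(3*(N - 4)) = -3 + 1/(3*(-4 + N)))
t(w) = 7*(37 - 9*w*(-2 + w))/(3*(-4 + w*(-2 + w))) (t(w) = 7*((37 - 9*(-2 + w)*w)/(3*(-4 + (-2 + w)*w))) = 7*((37 - 9*w*(-2 + w))/(3*(-4 + w*(-2 + w)))) = 7*(37 - 9*w*(-2 + w))/(3*(-4 + w*(-2 + w))))
(x(46, -54) + b(47, -45)) + t(19) = (3 + 0) + 7*(37 - 9*19*(-2 + 19))/(3*(-4 + 19*(-2 + 19))) = 3 + 7*(37 - 9*19*17)/(3*(-4 + 19*17)) = 3 + 7*(37 - 2907)/(3*(-4 + 323)) = 3 + (7/3)*(-2870)/319 = 3 + (7/3)*(1/319)*(-2870) = 3 - 20090/957 = -17219/957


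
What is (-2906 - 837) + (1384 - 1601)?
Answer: -3960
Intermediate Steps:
(-2906 - 837) + (1384 - 1601) = -3743 - 217 = -3960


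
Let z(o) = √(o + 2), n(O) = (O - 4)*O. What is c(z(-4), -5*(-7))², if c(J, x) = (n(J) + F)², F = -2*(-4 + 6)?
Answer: -4592 + 384*I*√2 ≈ -4592.0 + 543.06*I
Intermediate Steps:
n(O) = O*(-4 + O) (n(O) = (-4 + O)*O = O*(-4 + O))
F = -4 (F = -2*2 = -4)
z(o) = √(2 + o)
c(J, x) = (-4 + J*(-4 + J))² (c(J, x) = (J*(-4 + J) - 4)² = (-4 + J*(-4 + J))²)
c(z(-4), -5*(-7))² = ((-4 + √(2 - 4)*(-4 + √(2 - 4)))²)² = ((-4 + √(-2)*(-4 + √(-2)))²)² = ((-4 + (I*√2)*(-4 + I*√2))²)² = ((-4 + I*√2*(-4 + I*√2))²)² = (-4 + I*√2*(-4 + I*√2))⁴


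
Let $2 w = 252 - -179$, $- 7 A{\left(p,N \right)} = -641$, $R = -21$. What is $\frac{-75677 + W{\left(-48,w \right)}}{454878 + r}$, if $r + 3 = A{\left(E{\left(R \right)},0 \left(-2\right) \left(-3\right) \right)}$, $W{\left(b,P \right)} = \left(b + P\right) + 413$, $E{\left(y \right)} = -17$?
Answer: $- \frac{1051351}{6369532} \approx -0.16506$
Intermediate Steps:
$A{\left(p,N \right)} = \frac{641}{7}$ ($A{\left(p,N \right)} = \left(- \frac{1}{7}\right) \left(-641\right) = \frac{641}{7}$)
$w = \frac{431}{2}$ ($w = \frac{252 - -179}{2} = \frac{252 + 179}{2} = \frac{1}{2} \cdot 431 = \frac{431}{2} \approx 215.5$)
$W{\left(b,P \right)} = 413 + P + b$ ($W{\left(b,P \right)} = \left(P + b\right) + 413 = 413 + P + b$)
$r = \frac{620}{7}$ ($r = -3 + \frac{641}{7} = \frac{620}{7} \approx 88.571$)
$\frac{-75677 + W{\left(-48,w \right)}}{454878 + r} = \frac{-75677 + \left(413 + \frac{431}{2} - 48\right)}{454878 + \frac{620}{7}} = \frac{-75677 + \frac{1161}{2}}{\frac{3184766}{7}} = \left(- \frac{150193}{2}\right) \frac{7}{3184766} = - \frac{1051351}{6369532}$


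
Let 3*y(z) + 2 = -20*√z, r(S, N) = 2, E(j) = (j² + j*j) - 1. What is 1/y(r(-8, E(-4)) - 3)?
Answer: -3/202 + 15*I/101 ≈ -0.014851 + 0.14851*I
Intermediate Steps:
E(j) = -1 + 2*j² (E(j) = (j² + j²) - 1 = 2*j² - 1 = -1 + 2*j²)
y(z) = -⅔ - 20*√z/3 (y(z) = -⅔ + (-20*√z)/3 = -⅔ - 20*√z/3)
1/y(r(-8, E(-4)) - 3) = 1/(-⅔ - 20*√(2 - 3)/3) = 1/(-⅔ - 20*I/3) = 9*(-⅔ + 20*I/3)/404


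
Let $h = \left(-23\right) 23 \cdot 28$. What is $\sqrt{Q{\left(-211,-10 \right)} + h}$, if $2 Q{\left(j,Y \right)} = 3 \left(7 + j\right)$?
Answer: $i \sqrt{15118} \approx 122.96 i$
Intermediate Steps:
$Q{\left(j,Y \right)} = \frac{21}{2} + \frac{3 j}{2}$ ($Q{\left(j,Y \right)} = \frac{3 \left(7 + j\right)}{2} = \frac{21 + 3 j}{2} = \frac{21}{2} + \frac{3 j}{2}$)
$h = -14812$ ($h = \left(-529\right) 28 = -14812$)
$\sqrt{Q{\left(-211,-10 \right)} + h} = \sqrt{\left(\frac{21}{2} + \frac{3}{2} \left(-211\right)\right) - 14812} = \sqrt{\left(\frac{21}{2} - \frac{633}{2}\right) - 14812} = \sqrt{-306 - 14812} = \sqrt{-15118} = i \sqrt{15118}$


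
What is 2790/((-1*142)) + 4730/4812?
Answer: -3188455/170826 ≈ -18.665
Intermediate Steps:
2790/((-1*142)) + 4730/4812 = 2790/(-142) + 4730*(1/4812) = 2790*(-1/142) + 2365/2406 = -1395/71 + 2365/2406 = -3188455/170826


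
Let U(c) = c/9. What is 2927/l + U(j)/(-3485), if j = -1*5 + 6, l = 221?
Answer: 5400302/407745 ≈ 13.244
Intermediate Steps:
j = 1 (j = -5 + 6 = 1)
U(c) = c/9 (U(c) = c*(⅑) = c/9)
2927/l + U(j)/(-3485) = 2927/221 + ((⅑)*1)/(-3485) = 2927*(1/221) + (⅑)*(-1/3485) = 2927/221 - 1/31365 = 5400302/407745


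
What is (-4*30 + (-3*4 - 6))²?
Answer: 19044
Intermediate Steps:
(-4*30 + (-3*4 - 6))² = (-120 + (-12 - 6))² = (-120 - 18)² = (-138)² = 19044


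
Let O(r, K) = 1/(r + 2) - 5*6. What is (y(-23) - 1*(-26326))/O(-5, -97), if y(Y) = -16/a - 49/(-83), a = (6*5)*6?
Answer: -14047069/16185 ≈ -867.91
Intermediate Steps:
a = 180 (a = 30*6 = 180)
y(Y) = 1873/3735 (y(Y) = -16/180 - 49/(-83) = -16*1/180 - 49*(-1/83) = -4/45 + 49/83 = 1873/3735)
O(r, K) = -30 + 1/(2 + r) (O(r, K) = 1/(2 + r) - 30 = -30 + 1/(2 + r))
(y(-23) - 1*(-26326))/O(-5, -97) = (1873/3735 - 1*(-26326))/(((-59 - 30*(-5))/(2 - 5))) = (1873/3735 + 26326)/(((-59 + 150)/(-3))) = 98329483/(3735*((-1/3*91))) = 98329483/(3735*(-91/3)) = (98329483/3735)*(-3/91) = -14047069/16185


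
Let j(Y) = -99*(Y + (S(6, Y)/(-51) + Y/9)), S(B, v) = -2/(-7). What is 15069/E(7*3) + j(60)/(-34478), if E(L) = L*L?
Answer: 1480301456/43080261 ≈ 34.361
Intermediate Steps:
S(B, v) = 2/7 (S(B, v) = -2*(-⅐) = 2/7)
E(L) = L²
j(Y) = 66/119 - 110*Y (j(Y) = -99*(Y + ((2/7)/(-51) + Y/9)) = -99*(Y + ((2/7)*(-1/51) + Y*(⅑))) = -99*(Y + (-2/357 + Y/9)) = -99*(-2/357 + 10*Y/9) = 66/119 - 110*Y)
15069/E(7*3) + j(60)/(-34478) = 15069/((7*3)²) + (66/119 - 110*60)/(-34478) = 15069/(21²) + (66/119 - 6600)*(-1/34478) = 15069/441 - 785334/119*(-1/34478) = 15069*(1/441) + 392667/2051441 = 5023/147 + 392667/2051441 = 1480301456/43080261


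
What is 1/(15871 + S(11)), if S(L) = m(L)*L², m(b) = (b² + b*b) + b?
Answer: 1/46484 ≈ 2.1513e-5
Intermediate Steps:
m(b) = b + 2*b² (m(b) = (b² + b²) + b = 2*b² + b = b + 2*b²)
S(L) = L³*(1 + 2*L) (S(L) = (L*(1 + 2*L))*L² = L³*(1 + 2*L))
1/(15871 + S(11)) = 1/(15871 + 11³*(1 + 2*11)) = 1/(15871 + 1331*(1 + 22)) = 1/(15871 + 1331*23) = 1/(15871 + 30613) = 1/46484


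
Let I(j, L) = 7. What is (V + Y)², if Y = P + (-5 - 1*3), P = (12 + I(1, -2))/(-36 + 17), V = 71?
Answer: 3844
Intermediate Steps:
P = -1 (P = (12 + 7)/(-36 + 17) = 19/(-19) = 19*(-1/19) = -1)
Y = -9 (Y = -1 + (-5 - 1*3) = -1 + (-5 - 3) = -1 - 8 = -9)
(V + Y)² = (71 - 9)² = 62² = 3844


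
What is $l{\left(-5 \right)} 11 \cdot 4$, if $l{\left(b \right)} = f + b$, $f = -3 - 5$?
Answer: $-572$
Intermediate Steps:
$f = -8$
$l{\left(b \right)} = -8 + b$
$l{\left(-5 \right)} 11 \cdot 4 = \left(-8 - 5\right) 11 \cdot 4 = \left(-13\right) 11 \cdot 4 = \left(-143\right) 4 = -572$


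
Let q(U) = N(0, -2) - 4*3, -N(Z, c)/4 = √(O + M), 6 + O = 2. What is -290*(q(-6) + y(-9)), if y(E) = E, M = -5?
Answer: 6090 + 3480*I ≈ 6090.0 + 3480.0*I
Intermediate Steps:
O = -4 (O = -6 + 2 = -4)
N(Z, c) = -12*I (N(Z, c) = -4*√(-4 - 5) = -12*I)
q(U) = -12 - 12*I (q(U) = -12*I - 4*3 = -12*I - 12 = -12 - 12*I)
-290*(q(-6) + y(-9)) = -290*((-12 - 12*I) - 9) = -290*(-21 - 12*I) = 6090 + 3480*I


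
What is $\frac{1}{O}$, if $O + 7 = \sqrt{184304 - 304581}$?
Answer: $- \frac{7}{120326} - \frac{i \sqrt{120277}}{120326} \approx -5.8175 \cdot 10^{-5} - 0.0028822 i$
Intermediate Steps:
$O = -7 + i \sqrt{120277}$ ($O = -7 + \sqrt{184304 - 304581} = -7 + \sqrt{-120277} = -7 + i \sqrt{120277} \approx -7.0 + 346.81 i$)
$\frac{1}{O} = \frac{1}{-7 + i \sqrt{120277}}$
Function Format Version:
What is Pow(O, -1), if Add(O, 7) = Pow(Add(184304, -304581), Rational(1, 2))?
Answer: Add(Rational(-7, 120326), Mul(Rational(-1, 120326), I, Pow(120277, Rational(1, 2)))) ≈ Add(-5.8175e-5, Mul(-0.0028822, I))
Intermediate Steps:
O = Add(-7, Mul(I, Pow(120277, Rational(1, 2)))) (O = Add(-7, Pow(Add(184304, -304581), Rational(1, 2))) = Add(-7, Pow(-120277, Rational(1, 2))) = Add(-7, Mul(I, Pow(120277, Rational(1, 2)))) ≈ Add(-7.0000, Mul(346.81, I)))
Pow(O, -1) = Pow(Add(-7, Mul(I, Pow(120277, Rational(1, 2)))), -1)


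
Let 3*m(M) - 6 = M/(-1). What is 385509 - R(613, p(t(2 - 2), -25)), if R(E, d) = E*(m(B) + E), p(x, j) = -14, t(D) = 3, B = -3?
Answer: 7901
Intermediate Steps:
m(M) = 2 - M/3 (m(M) = 2 + (M/(-1))/3 = 2 + (M*(-1))/3 = 2 + (-M)/3 = 2 - M/3)
R(E, d) = E*(3 + E) (R(E, d) = E*((2 - ⅓*(-3)) + E) = E*((2 + 1) + E) = E*(3 + E))
385509 - R(613, p(t(2 - 2), -25)) = 385509 - 613*(3 + 613) = 385509 - 613*616 = 385509 - 1*377608 = 385509 - 377608 = 7901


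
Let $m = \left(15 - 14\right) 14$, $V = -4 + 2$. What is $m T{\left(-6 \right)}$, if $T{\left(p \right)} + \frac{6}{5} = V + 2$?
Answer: $- \frac{84}{5} \approx -16.8$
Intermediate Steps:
$V = -2$
$m = 14$ ($m = 1 \cdot 14 = 14$)
$T{\left(p \right)} = - \frac{6}{5}$ ($T{\left(p \right)} = - \frac{6}{5} + \left(-2 + 2\right) = - \frac{6}{5} + 0 = - \frac{6}{5}$)
$m T{\left(-6 \right)} = 14 \left(- \frac{6}{5}\right) = - \frac{84}{5}$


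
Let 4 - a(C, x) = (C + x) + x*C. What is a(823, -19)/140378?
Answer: 401/3794 ≈ 0.10569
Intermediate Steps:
a(C, x) = 4 - C - x - C*x (a(C, x) = 4 - ((C + x) + x*C) = 4 - ((C + x) + C*x) = 4 - (C + x + C*x) = 4 + (-C - x - C*x) = 4 - C - x - C*x)
a(823, -19)/140378 = (4 - 1*823 - 1*(-19) - 1*823*(-19))/140378 = (4 - 823 + 19 + 15637)*(1/140378) = 14837*(1/140378) = 401/3794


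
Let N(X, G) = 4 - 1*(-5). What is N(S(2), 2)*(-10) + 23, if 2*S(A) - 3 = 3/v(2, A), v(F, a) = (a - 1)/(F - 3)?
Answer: -67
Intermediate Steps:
v(F, a) = (-1 + a)/(-3 + F)
S(A) = 3/2 + 3/(2*(1 - A)) (S(A) = 3/2 + (3/(((-1 + A)/(-3 + 2))))/2 = 3/2 + (3/(((-1 + A)/(-1))))/2 = 3/2 + (3/((-(-1 + A))))/2 = 3/2 + (3/(1 - A))/2 = 3/2 + 3/(2*(1 - A)))
N(X, G) = 9 (N(X, G) = 4 + 5 = 9)
N(S(2), 2)*(-10) + 23 = 9*(-10) + 23 = -90 + 23 = -67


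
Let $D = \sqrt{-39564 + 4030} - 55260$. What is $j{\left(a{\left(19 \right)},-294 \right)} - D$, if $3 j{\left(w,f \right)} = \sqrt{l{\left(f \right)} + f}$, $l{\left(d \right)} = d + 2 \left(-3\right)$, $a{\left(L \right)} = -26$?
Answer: $55260 + i \sqrt{66} - i \sqrt{35534} \approx 55260.0 - 180.38 i$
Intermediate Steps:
$l{\left(d \right)} = -6 + d$ ($l{\left(d \right)} = d - 6 = -6 + d$)
$D = -55260 + i \sqrt{35534}$ ($D = \sqrt{-35534} - 55260 = i \sqrt{35534} - 55260 = -55260 + i \sqrt{35534} \approx -55260.0 + 188.5 i$)
$j{\left(w,f \right)} = \frac{\sqrt{-6 + 2 f}}{3}$ ($j{\left(w,f \right)} = \frac{\sqrt{\left(-6 + f\right) + f}}{3} = \frac{\sqrt{-6 + 2 f}}{3}$)
$j{\left(a{\left(19 \right)},-294 \right)} - D = \frac{\sqrt{-6 + 2 \left(-294\right)}}{3} - \left(-55260 + i \sqrt{35534}\right) = \frac{\sqrt{-6 - 588}}{3} + \left(55260 - i \sqrt{35534}\right) = \frac{\sqrt{-594}}{3} + \left(55260 - i \sqrt{35534}\right) = \frac{3 i \sqrt{66}}{3} + \left(55260 - i \sqrt{35534}\right) = i \sqrt{66} + \left(55260 - i \sqrt{35534}\right) = 55260 + i \sqrt{66} - i \sqrt{35534}$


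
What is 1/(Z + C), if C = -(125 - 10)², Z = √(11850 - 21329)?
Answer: -13225/174910104 - I*√9479/174910104 ≈ -7.561e-5 - 5.5663e-7*I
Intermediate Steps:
Z = I*√9479 (Z = √(-9479) = I*√9479 ≈ 97.36*I)
C = -13225 (C = -1*115² = -1*13225 = -13225)
1/(Z + C) = 1/(I*√9479 - 13225) = 1/(-13225 + I*√9479)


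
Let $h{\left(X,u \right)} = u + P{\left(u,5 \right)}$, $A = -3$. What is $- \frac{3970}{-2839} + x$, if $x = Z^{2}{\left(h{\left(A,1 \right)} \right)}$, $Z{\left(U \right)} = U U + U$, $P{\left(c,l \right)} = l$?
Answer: $\frac{5011966}{2839} \approx 1765.4$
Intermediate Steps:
$h{\left(X,u \right)} = 5 + u$ ($h{\left(X,u \right)} = u + 5 = 5 + u$)
$Z{\left(U \right)} = U + U^{2}$ ($Z{\left(U \right)} = U^{2} + U = U + U^{2}$)
$x = 1764$ ($x = \left(\left(5 + 1\right) \left(1 + \left(5 + 1\right)\right)\right)^{2} = \left(6 \left(1 + 6\right)\right)^{2} = \left(6 \cdot 7\right)^{2} = 42^{2} = 1764$)
$- \frac{3970}{-2839} + x = - \frac{3970}{-2839} + 1764 = \left(-3970\right) \left(- \frac{1}{2839}\right) + 1764 = \frac{3970}{2839} + 1764 = \frac{5011966}{2839}$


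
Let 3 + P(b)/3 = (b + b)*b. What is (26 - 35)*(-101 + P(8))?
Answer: -2466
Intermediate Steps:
P(b) = -9 + 6*b**2 (P(b) = -9 + 3*((b + b)*b) = -9 + 3*((2*b)*b) = -9 + 3*(2*b**2) = -9 + 6*b**2)
(26 - 35)*(-101 + P(8)) = (26 - 35)*(-101 + (-9 + 6*8**2)) = -9*(-101 + (-9 + 6*64)) = -9*(-101 + (-9 + 384)) = -9*(-101 + 375) = -9*274 = -2466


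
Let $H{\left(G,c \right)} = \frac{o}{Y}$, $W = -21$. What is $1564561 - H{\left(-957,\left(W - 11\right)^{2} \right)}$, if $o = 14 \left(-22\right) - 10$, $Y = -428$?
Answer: $\frac{334815895}{214} \approx 1.5646 \cdot 10^{6}$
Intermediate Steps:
$o = -318$ ($o = -308 - 10 = -318$)
$H{\left(G,c \right)} = \frac{159}{214}$ ($H{\left(G,c \right)} = - \frac{318}{-428} = \left(-318\right) \left(- \frac{1}{428}\right) = \frac{159}{214}$)
$1564561 - H{\left(-957,\left(W - 11\right)^{2} \right)} = 1564561 - \frac{159}{214} = \frac{334815895}{214}$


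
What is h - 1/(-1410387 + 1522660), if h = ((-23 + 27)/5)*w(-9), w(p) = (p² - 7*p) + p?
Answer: 12125483/112273 ≈ 108.00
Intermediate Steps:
w(p) = p² - 6*p
h = 108 (h = ((-23 + 27)/5)*(-9*(-6 - 9)) = (4*(⅕))*(-9*(-15)) = (⅘)*135 = 108)
h - 1/(-1410387 + 1522660) = 108 - 1/(-1410387 + 1522660) = 108 - 1/112273 = 12125483/112273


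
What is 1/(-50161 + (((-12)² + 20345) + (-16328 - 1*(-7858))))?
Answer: -1/38142 ≈ -2.6218e-5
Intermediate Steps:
1/(-50161 + (((-12)² + 20345) + (-16328 - 1*(-7858)))) = 1/(-50161 + ((144 + 20345) + (-16328 + 7858))) = 1/(-50161 + (20489 - 8470)) = 1/(-50161 + 12019) = 1/(-38142) = -1/38142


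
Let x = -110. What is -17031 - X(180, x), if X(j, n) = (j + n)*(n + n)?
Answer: -1631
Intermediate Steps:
X(j, n) = 2*n*(j + n) (X(j, n) = (j + n)*(2*n) = 2*n*(j + n))
-17031 - X(180, x) = -17031 - 2*(-110)*(180 - 110) = -17031 - 2*(-110)*70 = -17031 - 1*(-15400) = -17031 + 15400 = -1631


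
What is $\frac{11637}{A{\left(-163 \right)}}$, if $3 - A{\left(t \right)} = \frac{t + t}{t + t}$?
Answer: $\frac{11637}{2} \approx 5818.5$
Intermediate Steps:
$A{\left(t \right)} = 2$ ($A{\left(t \right)} = 3 - \frac{t + t}{t + t} = 3 - \frac{2 t}{2 t} = 3 - 2 t \frac{1}{2 t} = 3 - 1 = 2$)
$\frac{11637}{A{\left(-163 \right)}} = \frac{11637}{2}$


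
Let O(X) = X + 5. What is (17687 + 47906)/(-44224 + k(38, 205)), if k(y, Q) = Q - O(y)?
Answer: -65593/44062 ≈ -1.4887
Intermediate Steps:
O(X) = 5 + X
k(y, Q) = -5 + Q - y (k(y, Q) = Q - (5 + y) = Q + (-5 - y) = -5 + Q - y)
(17687 + 47906)/(-44224 + k(38, 205)) = (17687 + 47906)/(-44224 + (-5 + 205 - 1*38)) = 65593/(-44224 + (-5 + 205 - 38)) = 65593/(-44224 + 162) = 65593/(-44062) = 65593*(-1/44062) = -65593/44062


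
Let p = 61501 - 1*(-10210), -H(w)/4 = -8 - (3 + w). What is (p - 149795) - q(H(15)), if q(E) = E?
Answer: -78188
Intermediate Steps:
H(w) = 44 + 4*w (H(w) = -4*(-8 - (3 + w)) = -4*(-8 + (-3 - w)) = -4*(-11 - w) = 44 + 4*w)
p = 71711 (p = 61501 + 10210 = 71711)
(p - 149795) - q(H(15)) = (71711 - 149795) - (44 + 4*15) = -78084 - (44 + 60) = -78084 - 1*104 = -78084 - 104 = -78188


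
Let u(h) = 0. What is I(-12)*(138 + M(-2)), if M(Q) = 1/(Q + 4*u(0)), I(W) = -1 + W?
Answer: -3575/2 ≈ -1787.5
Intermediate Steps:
M(Q) = 1/Q (M(Q) = 1/(Q + 4*0) = 1/(Q + 0) = 1/Q)
I(-12)*(138 + M(-2)) = (-1 - 12)*(138 + 1/(-2)) = -13*(138 - 1/2) = -13*275/2 = -3575/2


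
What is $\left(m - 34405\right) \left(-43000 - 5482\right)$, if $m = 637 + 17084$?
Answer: $808873688$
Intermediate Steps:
$m = 17721$
$\left(m - 34405\right) \left(-43000 - 5482\right) = \left(17721 - 34405\right) \left(-43000 - 5482\right) = \left(-16684\right) \left(-48482\right) = 808873688$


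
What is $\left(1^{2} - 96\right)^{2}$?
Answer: $9025$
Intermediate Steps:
$\left(1^{2} - 96\right)^{2} = \left(1 - 96\right)^{2} = \left(-95\right)^{2} = 9025$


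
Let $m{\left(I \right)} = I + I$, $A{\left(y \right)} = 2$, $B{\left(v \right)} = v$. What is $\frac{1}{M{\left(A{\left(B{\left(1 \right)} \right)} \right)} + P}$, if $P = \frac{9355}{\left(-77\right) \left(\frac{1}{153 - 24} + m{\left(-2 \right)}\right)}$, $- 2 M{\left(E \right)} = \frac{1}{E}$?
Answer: $\frac{31724}{957505} \approx 0.033132$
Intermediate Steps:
$M{\left(E \right)} = - \frac{1}{2 E}$
$m{\left(I \right)} = 2 I$
$P = \frac{241359}{7931}$ ($P = \frac{9355}{\left(-77\right) \left(\frac{1}{153 - 24} + 2 \left(-2\right)\right)} = \frac{9355}{\left(-77\right) \left(\frac{1}{129} - 4\right)} = \frac{9355}{\left(-77\right) \left(- \frac{515}{129}\right)} = \frac{9355}{\frac{39655}{129}} = 9355 \cdot \frac{129}{39655} = \frac{241359}{7931} \approx 30.432$)
$\frac{1}{M{\left(A{\left(B{\left(1 \right)} \right)} \right)} + P} = \frac{1}{- \frac{1}{2 \cdot 2} + \frac{241359}{7931}} = \frac{1}{\left(- \frac{1}{2}\right) \frac{1}{2} + \frac{241359}{7931}} = \frac{1}{- \frac{1}{4} + \frac{241359}{7931}} = \frac{1}{\frac{957505}{31724}} = \frac{31724}{957505}$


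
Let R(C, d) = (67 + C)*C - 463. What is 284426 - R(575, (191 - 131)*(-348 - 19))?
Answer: -84261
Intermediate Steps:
R(C, d) = -463 + C*(67 + C) (R(C, d) = C*(67 + C) - 463 = -463 + C*(67 + C))
284426 - R(575, (191 - 131)*(-348 - 19)) = 284426 - (-463 + 575**2 + 67*575) = 284426 - (-463 + 330625 + 38525) = 284426 - 1*368687 = 284426 - 368687 = -84261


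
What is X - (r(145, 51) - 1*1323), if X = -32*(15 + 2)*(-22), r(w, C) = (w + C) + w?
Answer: 12950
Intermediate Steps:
r(w, C) = C + 2*w (r(w, C) = (C + w) + w = C + 2*w)
X = 11968 (X = -32*17*(-22) = -544*(-22) = 11968)
X - (r(145, 51) - 1*1323) = 11968 - ((51 + 2*145) - 1*1323) = 11968 - ((51 + 290) - 1323) = 11968 - (341 - 1323) = 11968 - 1*(-982) = 11968 + 982 = 12950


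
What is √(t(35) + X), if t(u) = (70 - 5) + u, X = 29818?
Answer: √29918 ≈ 172.97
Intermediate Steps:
t(u) = 65 + u
√(t(35) + X) = √((65 + 35) + 29818) = √(100 + 29818) = √29918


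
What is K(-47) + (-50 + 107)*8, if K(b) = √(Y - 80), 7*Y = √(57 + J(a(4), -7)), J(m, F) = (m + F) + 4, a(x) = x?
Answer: 456 + √(-3920 + 7*√58)/7 ≈ 456.0 + 8.8832*I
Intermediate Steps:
J(m, F) = 4 + F + m (J(m, F) = (F + m) + 4 = 4 + F + m)
Y = √58/7 (Y = √(57 + (4 - 7 + 4))/7 = √(57 + 1)/7 = √58/7 ≈ 1.0880)
K(b) = √(-80 + √58/7) (K(b) = √(√58/7 - 80) = √(-80 + √58/7))
K(-47) + (-50 + 107)*8 = √(-3920 + 7*√58)/7 + (-50 + 107)*8 = √(-3920 + 7*√58)/7 + 57*8 = √(-3920 + 7*√58)/7 + 456 = 456 + √(-3920 + 7*√58)/7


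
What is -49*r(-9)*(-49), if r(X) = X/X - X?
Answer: 24010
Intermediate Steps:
r(X) = 1 - X
-49*r(-9)*(-49) = -49*(1 - 1*(-9))*(-49) = -49*(1 + 9)*(-49) = -49*10*(-49) = -490*(-49) = 24010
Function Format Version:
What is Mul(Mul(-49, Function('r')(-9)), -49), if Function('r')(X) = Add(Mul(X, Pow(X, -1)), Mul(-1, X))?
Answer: 24010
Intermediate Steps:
Function('r')(X) = Add(1, Mul(-1, X))
Mul(Mul(-49, Function('r')(-9)), -49) = Mul(Mul(-49, Add(1, Mul(-1, -9))), -49) = Mul(Mul(-49, Add(1, 9)), -49) = Mul(Mul(-49, 10), -49) = Mul(-490, -49) = 24010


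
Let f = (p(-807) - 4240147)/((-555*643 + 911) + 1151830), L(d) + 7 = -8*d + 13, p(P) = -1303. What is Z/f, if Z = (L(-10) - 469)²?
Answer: -58373127282/2120725 ≈ -27525.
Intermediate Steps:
L(d) = 6 - 8*d (L(d) = -7 + (-8*d + 13) = -7 + (13 - 8*d) = 6 - 8*d)
f = -2120725/397938 (f = (-1303 - 4240147)/((-555*643 + 911) + 1151830) = -4241450/((-356865 + 911) + 1151830) = -4241450/(-355954 + 1151830) = -4241450/795876 = -4241450*1/795876 = -2120725/397938 ≈ -5.3293)
Z = 146689 (Z = ((6 - 8*(-10)) - 469)² = ((6 + 80) - 469)² = (86 - 469)² = (-383)² = 146689)
Z/f = 146689/(-2120725/397938) = 146689*(-397938/2120725) = -58373127282/2120725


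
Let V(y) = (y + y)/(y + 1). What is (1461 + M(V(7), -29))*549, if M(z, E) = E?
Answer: 786168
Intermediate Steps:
V(y) = 2*y/(1 + y) (V(y) = (2*y)/(1 + y) = 2*y/(1 + y))
(1461 + M(V(7), -29))*549 = (1461 - 29)*549 = 1432*549 = 786168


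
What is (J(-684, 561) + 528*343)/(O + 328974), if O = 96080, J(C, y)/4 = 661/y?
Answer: 50800994/119227647 ≈ 0.42608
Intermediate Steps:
J(C, y) = 2644/y (J(C, y) = 4*(661/y) = 2644/y)
(J(-684, 561) + 528*343)/(O + 328974) = (2644/561 + 528*343)/(96080 + 328974) = (2644*(1/561) + 181104)/425054 = (2644/561 + 181104)*(1/425054) = (101601988/561)*(1/425054) = 50800994/119227647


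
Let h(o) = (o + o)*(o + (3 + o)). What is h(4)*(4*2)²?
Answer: 5632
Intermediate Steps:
h(o) = 2*o*(3 + 2*o) (h(o) = (2*o)*(3 + 2*o) = 2*o*(3 + 2*o))
h(4)*(4*2)² = (2*4*(3 + 2*4))*(4*2)² = (2*4*(3 + 8))*8² = (2*4*11)*64 = 88*64 = 5632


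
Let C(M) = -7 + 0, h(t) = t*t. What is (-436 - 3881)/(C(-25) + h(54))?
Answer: -4317/2909 ≈ -1.4840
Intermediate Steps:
h(t) = t**2
C(M) = -7
(-436 - 3881)/(C(-25) + h(54)) = (-436 - 3881)/(-7 + 54**2) = -4317/(-7 + 2916) = -4317/2909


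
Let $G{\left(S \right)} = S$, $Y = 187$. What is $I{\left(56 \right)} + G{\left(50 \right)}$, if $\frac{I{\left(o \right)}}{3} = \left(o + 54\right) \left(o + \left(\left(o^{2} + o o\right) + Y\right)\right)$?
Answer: $2150000$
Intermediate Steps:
$I{\left(o \right)} = 3 \left(54 + o\right) \left(187 + o + 2 o^{2}\right)$ ($I{\left(o \right)} = 3 \left(o + 54\right) \left(o + \left(\left(o^{2} + o o\right) + 187\right)\right) = 3 \left(54 + o\right) \left(o + \left(\left(o^{2} + o^{2}\right) + 187\right)\right) = 3 \left(54 + o\right) \left(o + \left(2 o^{2} + 187\right)\right) = 3 \left(54 + o\right) \left(o + \left(187 + 2 o^{2}\right)\right) = 3 \left(54 + o\right) \left(187 + o + 2 o^{2}\right)$)
$I{\left(56 \right)} + G{\left(50 \right)} = \left(30294 + 6 \cdot 56^{3} + 327 \cdot 56^{2} + 723 \cdot 56\right) + 50 = \left(30294 + 6 \cdot 175616 + 327 \cdot 3136 + 40488\right) + 50 = \left(30294 + 1053696 + 1025472 + 40488\right) + 50 = 2149950 + 50 = 2150000$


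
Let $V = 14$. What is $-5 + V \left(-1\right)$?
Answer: $-19$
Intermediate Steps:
$-5 + V \left(-1\right) = -5 + 14 \left(-1\right) = -5 - 14 = -19$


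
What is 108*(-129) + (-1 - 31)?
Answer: -13964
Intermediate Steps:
108*(-129) + (-1 - 31) = -13932 - 32 = -13964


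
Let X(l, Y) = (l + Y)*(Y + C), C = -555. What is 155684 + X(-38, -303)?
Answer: 448262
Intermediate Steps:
X(l, Y) = (-555 + Y)*(Y + l) (X(l, Y) = (l + Y)*(Y - 555) = (Y + l)*(-555 + Y) = (-555 + Y)*(Y + l))
155684 + X(-38, -303) = 155684 + ((-303)² - 555*(-303) - 555*(-38) - 303*(-38)) = 155684 + (91809 + 168165 + 21090 + 11514) = 155684 + 292578 = 448262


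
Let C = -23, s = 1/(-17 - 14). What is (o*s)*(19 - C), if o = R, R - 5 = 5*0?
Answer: -210/31 ≈ -6.7742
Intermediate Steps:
s = -1/31 (s = 1/(-31) = -1/31 ≈ -0.032258)
R = 5 (R = 5 + 5*0 = 5 + 0 = 5)
o = 5
(o*s)*(19 - C) = (5*(-1/31))*(19 - 1*(-23)) = -5*(19 + 23)/31 = -5/31*42 = -210/31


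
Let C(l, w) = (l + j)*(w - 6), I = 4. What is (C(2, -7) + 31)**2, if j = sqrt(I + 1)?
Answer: 870 - 130*sqrt(5) ≈ 579.31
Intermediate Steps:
j = sqrt(5) (j = sqrt(4 + 1) = sqrt(5) ≈ 2.2361)
C(l, w) = (-6 + w)*(l + sqrt(5)) (C(l, w) = (l + sqrt(5))*(w - 6) = (l + sqrt(5))*(-6 + w) = (-6 + w)*(l + sqrt(5)))
(C(2, -7) + 31)**2 = ((-6*2 - 6*sqrt(5) + 2*(-7) - 7*sqrt(5)) + 31)**2 = ((-12 - 6*sqrt(5) - 14 - 7*sqrt(5)) + 31)**2 = ((-26 - 13*sqrt(5)) + 31)**2 = (5 - 13*sqrt(5))**2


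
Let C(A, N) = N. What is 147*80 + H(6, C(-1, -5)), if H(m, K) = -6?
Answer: 11754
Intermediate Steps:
147*80 + H(6, C(-1, -5)) = 147*80 - 6 = 11760 - 6 = 11754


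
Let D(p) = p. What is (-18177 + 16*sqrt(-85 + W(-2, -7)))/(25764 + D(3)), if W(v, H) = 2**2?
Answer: -6059/8589 + 16*I/2863 ≈ -0.70544 + 0.0055885*I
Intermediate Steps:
W(v, H) = 4
(-18177 + 16*sqrt(-85 + W(-2, -7)))/(25764 + D(3)) = (-18177 + 16*sqrt(-85 + 4))/(25764 + 3) = (-18177 + 16*sqrt(-81))/25767 = (-18177 + 16*(9*I))*(1/25767) = (-18177 + 144*I)*(1/25767) = -6059/8589 + 16*I/2863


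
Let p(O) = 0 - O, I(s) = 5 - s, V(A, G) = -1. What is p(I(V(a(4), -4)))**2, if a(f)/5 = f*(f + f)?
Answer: 36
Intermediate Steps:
a(f) = 10*f**2 (a(f) = 5*(f*(f + f)) = 5*(f*(2*f)) = 5*(2*f**2) = 10*f**2)
p(O) = -O
p(I(V(a(4), -4)))**2 = (-(5 - 1*(-1)))**2 = (-(5 + 1))**2 = (-1*6)**2 = (-6)**2 = 36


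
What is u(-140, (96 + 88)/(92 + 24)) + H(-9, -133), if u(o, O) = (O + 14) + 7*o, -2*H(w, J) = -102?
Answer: -26489/29 ≈ -913.41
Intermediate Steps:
H(w, J) = 51 (H(w, J) = -½*(-102) = 51)
u(o, O) = 14 + O + 7*o (u(o, O) = (14 + O) + 7*o = 14 + O + 7*o)
u(-140, (96 + 88)/(92 + 24)) + H(-9, -133) = (14 + (96 + 88)/(92 + 24) + 7*(-140)) + 51 = (14 + 184/116 - 980) + 51 = (14 + 184*(1/116) - 980) + 51 = (14 + 46/29 - 980) + 51 = -27968/29 + 51 = -26489/29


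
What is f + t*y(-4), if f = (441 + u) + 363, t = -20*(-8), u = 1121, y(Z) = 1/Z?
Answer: 1885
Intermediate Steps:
y(Z) = 1/Z
t = 160
f = 1925 (f = (441 + 1121) + 363 = 1562 + 363 = 1925)
f + t*y(-4) = 1925 + 160/(-4) = 1925 + 160*(-¼) = 1925 - 40 = 1885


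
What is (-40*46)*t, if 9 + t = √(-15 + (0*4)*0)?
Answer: 16560 - 1840*I*√15 ≈ 16560.0 - 7126.3*I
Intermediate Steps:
t = -9 + I*√15 (t = -9 + √(-15 + (0*4)*0) = -9 + √(-15 + 0*0) = -9 + √(-15 + 0) = -9 + √(-15) = -9 + I*√15 ≈ -9.0 + 3.873*I)
(-40*46)*t = (-40*46)*(-9 + I*√15) = -1840*(-9 + I*√15) = 16560 - 1840*I*√15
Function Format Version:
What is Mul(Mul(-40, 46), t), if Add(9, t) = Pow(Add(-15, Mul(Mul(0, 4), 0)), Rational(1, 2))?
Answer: Add(16560, Mul(-1840, I, Pow(15, Rational(1, 2)))) ≈ Add(16560., Mul(-7126.3, I))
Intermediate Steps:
t = Add(-9, Mul(I, Pow(15, Rational(1, 2)))) (t = Add(-9, Pow(Add(-15, Mul(Mul(0, 4), 0)), Rational(1, 2))) = Add(-9, Pow(Add(-15, Mul(0, 0)), Rational(1, 2))) = Add(-9, Pow(Add(-15, 0), Rational(1, 2))) = Add(-9, Pow(-15, Rational(1, 2))) = Add(-9, Mul(I, Pow(15, Rational(1, 2)))) ≈ Add(-9.0000, Mul(3.8730, I)))
Mul(Mul(-40, 46), t) = Mul(Mul(-40, 46), Add(-9, Mul(I, Pow(15, Rational(1, 2))))) = Mul(-1840, Add(-9, Mul(I, Pow(15, Rational(1, 2))))) = Add(16560, Mul(-1840, I, Pow(15, Rational(1, 2))))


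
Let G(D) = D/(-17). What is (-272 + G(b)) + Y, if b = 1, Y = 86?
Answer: -3163/17 ≈ -186.06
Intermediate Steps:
G(D) = -D/17 (G(D) = D*(-1/17) = -D/17)
(-272 + G(b)) + Y = (-272 - 1/17*1) + 86 = (-272 - 1/17) + 86 = -4625/17 + 86 = -3163/17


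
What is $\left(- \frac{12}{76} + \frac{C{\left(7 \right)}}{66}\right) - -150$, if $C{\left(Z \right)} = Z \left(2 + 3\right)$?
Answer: $\frac{188567}{1254} \approx 150.37$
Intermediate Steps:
$C{\left(Z \right)} = 5 Z$ ($C{\left(Z \right)} = Z 5 = 5 Z$)
$\left(- \frac{12}{76} + \frac{C{\left(7 \right)}}{66}\right) - -150 = \left(- \frac{12}{76} + \frac{5 \cdot 7}{66}\right) - -150 = \left(\left(-12\right) \frac{1}{76} + 35 \cdot \frac{1}{66}\right) + 150 = \left(- \frac{3}{19} + \frac{35}{66}\right) + 150 = \frac{467}{1254} + 150 = \frac{188567}{1254}$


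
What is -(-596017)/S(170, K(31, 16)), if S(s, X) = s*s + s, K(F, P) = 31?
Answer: 596017/29070 ≈ 20.503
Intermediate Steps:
S(s, X) = s + s² (S(s, X) = s² + s = s + s²)
-(-596017)/S(170, K(31, 16)) = -(-596017)/(170*(1 + 170)) = -(-596017)/(170*171) = -(-596017)/29070 = -1*(-596017/29070) = 596017/29070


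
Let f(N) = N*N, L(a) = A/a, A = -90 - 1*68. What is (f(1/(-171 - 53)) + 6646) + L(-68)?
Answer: 5670966801/852992 ≈ 6648.3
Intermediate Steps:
A = -158 (A = -90 - 68 = -158)
L(a) = -158/a
f(N) = N**2
(f(1/(-171 - 53)) + 6646) + L(-68) = ((1/(-171 - 53))**2 + 6646) - 158/(-68) = ((1/(-224))**2 + 6646) - 158*(-1/68) = ((-1/224)**2 + 6646) + 79/34 = (1/50176 + 6646) + 79/34 = 333469697/50176 + 79/34 = 5670966801/852992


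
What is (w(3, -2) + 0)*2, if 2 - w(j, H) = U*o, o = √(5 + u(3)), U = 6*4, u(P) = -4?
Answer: -44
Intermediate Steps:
U = 24
o = 1 (o = √(5 - 4) = √1 = 1)
w(j, H) = -22 (w(j, H) = 2 - 24 = -22)
(w(3, -2) + 0)*2 = (-22 + 0)*2 = -22*2 = -44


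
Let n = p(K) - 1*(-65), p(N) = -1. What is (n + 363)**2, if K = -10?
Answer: 182329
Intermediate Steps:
n = 64 (n = -1 - 1*(-65) = -1 + 65 = 64)
(n + 363)**2 = (64 + 363)**2 = 427**2 = 182329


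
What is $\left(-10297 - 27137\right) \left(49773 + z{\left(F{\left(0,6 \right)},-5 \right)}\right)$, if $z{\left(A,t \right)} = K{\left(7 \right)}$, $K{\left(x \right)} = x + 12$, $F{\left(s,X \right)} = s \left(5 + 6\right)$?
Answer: $-1863913728$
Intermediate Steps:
$F{\left(s,X \right)} = 11 s$ ($F{\left(s,X \right)} = s 11 = 11 s$)
$K{\left(x \right)} = 12 + x$
$z{\left(A,t \right)} = 19$ ($z{\left(A,t \right)} = 12 + 7 = 19$)
$\left(-10297 - 27137\right) \left(49773 + z{\left(F{\left(0,6 \right)},-5 \right)}\right) = \left(-10297 - 27137\right) \left(49773 + 19\right) = \left(-37434\right) 49792 = -1863913728$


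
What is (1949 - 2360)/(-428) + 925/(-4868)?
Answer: 100303/130219 ≈ 0.77026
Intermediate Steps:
(1949 - 2360)/(-428) + 925/(-4868) = -411*(-1/428) + 925*(-1/4868) = 411/428 - 925/4868 = 100303/130219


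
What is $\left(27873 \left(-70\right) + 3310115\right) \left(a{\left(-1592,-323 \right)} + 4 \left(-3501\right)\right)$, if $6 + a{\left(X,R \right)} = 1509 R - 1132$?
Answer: $-682966603745$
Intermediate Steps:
$a{\left(X,R \right)} = -1138 + 1509 R$ ($a{\left(X,R \right)} = -6 + \left(1509 R - 1132\right) = -6 + \left(-1132 + 1509 R\right) = -1138 + 1509 R$)
$\left(27873 \left(-70\right) + 3310115\right) \left(a{\left(-1592,-323 \right)} + 4 \left(-3501\right)\right) = \left(27873 \left(-70\right) + 3310115\right) \left(\left(-1138 + 1509 \left(-323\right)\right) + 4 \left(-3501\right)\right) = \left(-1951110 + 3310115\right) \left(\left(-1138 - 487407\right) - 14004\right) = 1359005 \left(-488545 - 14004\right) = 1359005 \left(-502549\right) = -682966603745$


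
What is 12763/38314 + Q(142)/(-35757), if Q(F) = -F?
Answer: 461807179/1369993698 ≈ 0.33709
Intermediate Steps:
12763/38314 + Q(142)/(-35757) = 12763/38314 - 1*142/(-35757) = 12763*(1/38314) - 142*(-1/35757) = 12763/38314 + 142/35757 = 461807179/1369993698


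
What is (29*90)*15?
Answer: 39150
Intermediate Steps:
(29*90)*15 = 2610*15 = 39150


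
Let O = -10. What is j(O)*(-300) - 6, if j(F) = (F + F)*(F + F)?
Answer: -120006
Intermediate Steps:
j(F) = 4*F**2 (j(F) = (2*F)*(2*F) = 4*F**2)
j(O)*(-300) - 6 = (4*(-10)**2)*(-300) - 6 = (4*100)*(-300) - 6 = 400*(-300) - 6 = -120000 - 6 = -120006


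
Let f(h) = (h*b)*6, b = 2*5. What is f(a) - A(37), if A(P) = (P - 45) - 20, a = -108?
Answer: -6452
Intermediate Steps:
b = 10
A(P) = -65 + P (A(P) = (-45 + P) - 20 = -65 + P)
f(h) = 60*h (f(h) = (h*10)*6 = (10*h)*6 = 60*h)
f(a) - A(37) = 60*(-108) - (-65 + 37) = -6480 - 1*(-28) = -6480 + 28 = -6452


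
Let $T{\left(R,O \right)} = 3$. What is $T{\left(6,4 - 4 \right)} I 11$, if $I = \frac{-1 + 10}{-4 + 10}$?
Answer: $\frac{99}{2} \approx 49.5$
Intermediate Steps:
$I = \frac{3}{2}$ ($I = \frac{9}{6} = 9 \cdot \frac{1}{6} = \frac{3}{2} \approx 1.5$)
$T{\left(6,4 - 4 \right)} I 11 = 3 \cdot \frac{3}{2} \cdot 11 = \frac{9}{2} \cdot 11 = \frac{99}{2}$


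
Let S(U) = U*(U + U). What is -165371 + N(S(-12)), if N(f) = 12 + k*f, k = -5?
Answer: -166799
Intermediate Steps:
S(U) = 2*U² (S(U) = U*(2*U) = 2*U²)
N(f) = 12 - 5*f
-165371 + N(S(-12)) = -165371 + (12 - 10*(-12)²) = -165371 + (12 - 10*144) = -165371 + (12 - 5*288) = -165371 + (12 - 1440) = -165371 - 1428 = -166799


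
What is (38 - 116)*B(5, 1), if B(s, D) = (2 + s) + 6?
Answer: -1014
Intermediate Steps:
B(s, D) = 8 + s
(38 - 116)*B(5, 1) = (38 - 116)*(8 + 5) = -78*13 = -1014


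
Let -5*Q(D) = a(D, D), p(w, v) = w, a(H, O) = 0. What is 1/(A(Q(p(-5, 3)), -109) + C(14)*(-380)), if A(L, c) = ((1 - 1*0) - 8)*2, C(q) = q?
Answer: -1/5334 ≈ -0.00018748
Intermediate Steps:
Q(D) = 0 (Q(D) = -⅕*0 = 0)
A(L, c) = -14 (A(L, c) = ((1 + 0) - 8)*2 = (1 - 8)*2 = -7*2 = -14)
1/(A(Q(p(-5, 3)), -109) + C(14)*(-380)) = 1/(-14 + 14*(-380)) = 1/(-14 - 5320) = 1/(-5334) = -1/5334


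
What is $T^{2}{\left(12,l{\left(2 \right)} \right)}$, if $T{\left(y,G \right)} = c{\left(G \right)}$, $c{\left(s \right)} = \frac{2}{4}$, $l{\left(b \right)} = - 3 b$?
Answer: $\frac{1}{4} \approx 0.25$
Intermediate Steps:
$c{\left(s \right)} = \frac{1}{2}$ ($c{\left(s \right)} = 2 \cdot \frac{1}{4} = \frac{1}{2}$)
$T{\left(y,G \right)} = \frac{1}{2}$
$T^{2}{\left(12,l{\left(2 \right)} \right)} = \left(\frac{1}{2}\right)^{2} = \frac{1}{4}$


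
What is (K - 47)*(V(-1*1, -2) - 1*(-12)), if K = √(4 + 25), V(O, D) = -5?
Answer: -329 + 7*√29 ≈ -291.30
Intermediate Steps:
K = √29 ≈ 5.3852
(K - 47)*(V(-1*1, -2) - 1*(-12)) = (√29 - 47)*(-5 - 1*(-12)) = (-47 + √29)*(-5 + 12) = (-47 + √29)*7 = -329 + 7*√29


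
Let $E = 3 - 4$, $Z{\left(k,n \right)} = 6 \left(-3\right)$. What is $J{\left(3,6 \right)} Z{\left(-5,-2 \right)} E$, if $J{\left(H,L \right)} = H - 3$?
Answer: $0$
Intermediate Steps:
$Z{\left(k,n \right)} = -18$
$J{\left(H,L \right)} = -3 + H$
$E = -1$
$J{\left(3,6 \right)} Z{\left(-5,-2 \right)} E = \left(-3 + 3\right) \left(-18\right) \left(-1\right) = 0 \left(-18\right) \left(-1\right) = 0 \left(-1\right) = 0$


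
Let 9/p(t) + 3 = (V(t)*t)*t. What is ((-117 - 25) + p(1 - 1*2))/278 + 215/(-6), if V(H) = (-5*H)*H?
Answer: -242515/6672 ≈ -36.348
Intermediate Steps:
V(H) = -5*H²
p(t) = 9/(-3 - 5*t⁴) (p(t) = 9/(-3 + ((-5*t²)*t)*t) = 9/(-3 + (-5*t³)*t) = 9/(-3 - 5*t⁴))
((-117 - 25) + p(1 - 1*2))/278 + 215/(-6) = ((-117 - 25) + 9/(-3 - 5*(1 - 1*2)⁴))/278 + 215/(-6) = (-142 + 9/(-3 - 5*(1 - 2)⁴))*(1/278) + 215*(-⅙) = (-142 + 9/(-3 - 5*(-1)⁴))*(1/278) - 215/6 = (-142 + 9/(-3 - 5*1))*(1/278) - 215/6 = (-142 + 9/(-3 - 5))*(1/278) - 215/6 = (-142 + 9/(-8))*(1/278) - 215/6 = (-142 + 9*(-⅛))*(1/278) - 215/6 = (-142 - 9/8)*(1/278) - 215/6 = -1145/8*1/278 - 215/6 = -1145/2224 - 215/6 = -242515/6672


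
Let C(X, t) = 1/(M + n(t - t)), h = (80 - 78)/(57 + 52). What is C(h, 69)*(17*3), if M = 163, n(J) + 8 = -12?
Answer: 51/143 ≈ 0.35664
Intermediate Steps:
n(J) = -20 (n(J) = -8 - 12 = -20)
h = 2/109 ≈ 0.018349
C(X, t) = 1/143 (C(X, t) = 1/(163 - 20) = 1/143)
C(h, 69)*(17*3) = (17*3)/143 = (1/143)*51 = 51/143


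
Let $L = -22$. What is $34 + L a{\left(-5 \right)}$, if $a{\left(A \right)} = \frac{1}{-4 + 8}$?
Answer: $\frac{57}{2} \approx 28.5$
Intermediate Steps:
$a{\left(A \right)} = \frac{1}{4}$
$34 + L a{\left(-5 \right)} = 34 - \frac{11}{2} = \frac{57}{2}$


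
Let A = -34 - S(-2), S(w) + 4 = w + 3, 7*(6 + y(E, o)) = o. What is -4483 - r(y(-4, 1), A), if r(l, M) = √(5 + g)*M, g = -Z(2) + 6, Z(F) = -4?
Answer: -4483 + 31*√15 ≈ -4362.9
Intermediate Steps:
y(E, o) = -6 + o/7
S(w) = -1 + w (S(w) = -4 + (w + 3) = -4 + (3 + w) = -1 + w)
g = 10 (g = -1*(-4) + 6 = 4 + 6 = 10)
A = -31 (A = -34 - (-1 - 2) = -34 - 1*(-3) = -34 + 3 = -31)
r(l, M) = M*√15 (r(l, M) = √(5 + 10)*M = √15*M = M*√15)
-4483 - r(y(-4, 1), A) = -4483 - (-31)*√15 = -4483 + 31*√15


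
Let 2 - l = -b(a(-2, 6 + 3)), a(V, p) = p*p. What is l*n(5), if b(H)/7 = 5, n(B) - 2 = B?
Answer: 259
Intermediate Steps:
n(B) = 2 + B
a(V, p) = p²
b(H) = 35 (b(H) = 7*5 = 35)
l = 37 (l = 2 - (-1)*35 = 2 - 1*(-35) = 2 + 35 = 37)
l*n(5) = 37*(2 + 5) = 37*7 = 259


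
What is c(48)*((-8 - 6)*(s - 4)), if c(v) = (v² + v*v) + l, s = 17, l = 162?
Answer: -868140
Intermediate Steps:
c(v) = 162 + 2*v² (c(v) = (v² + v*v) + 162 = (v² + v²) + 162 = 2*v² + 162 = 162 + 2*v²)
c(48)*((-8 - 6)*(s - 4)) = (162 + 2*48²)*((-8 - 6)*(17 - 4)) = (162 + 2*2304)*(-14*13) = (162 + 4608)*(-182) = 4770*(-182) = -868140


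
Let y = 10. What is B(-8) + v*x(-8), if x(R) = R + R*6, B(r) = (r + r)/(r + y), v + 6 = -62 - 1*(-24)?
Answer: 2456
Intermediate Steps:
v = -44 (v = -6 + (-62 - 1*(-24)) = -6 + (-62 + 24) = -6 - 38 = -44)
B(r) = 2*r/(10 + r) (B(r) = (r + r)/(r + 10) = (2*r)/(10 + r) = 2*r/(10 + r))
x(R) = 7*R (x(R) = R + 6*R = 7*R)
B(-8) + v*x(-8) = 2*(-8)/(10 - 8) - 308*(-8) = 2*(-8)/2 - 44*(-56) = 2*(-8)*(½) + 2464 = -8 + 2464 = 2456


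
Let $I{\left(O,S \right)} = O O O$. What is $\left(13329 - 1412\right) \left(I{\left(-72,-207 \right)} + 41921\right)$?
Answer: $-3948423859$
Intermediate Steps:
$I{\left(O,S \right)} = O^{3}$ ($I{\left(O,S \right)} = O^{2} O = O^{3}$)
$\left(13329 - 1412\right) \left(I{\left(-72,-207 \right)} + 41921\right) = \left(13329 - 1412\right) \left(\left(-72\right)^{3} + 41921\right) = 11917 \left(-373248 + 41921\right) = 11917 \left(-331327\right) = -3948423859$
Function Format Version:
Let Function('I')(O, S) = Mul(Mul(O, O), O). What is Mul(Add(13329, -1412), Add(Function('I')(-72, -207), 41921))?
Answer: -3948423859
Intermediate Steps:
Function('I')(O, S) = Pow(O, 3) (Function('I')(O, S) = Mul(Pow(O, 2), O) = Pow(O, 3))
Mul(Add(13329, -1412), Add(Function('I')(-72, -207), 41921)) = Mul(Add(13329, -1412), Add(Pow(-72, 3), 41921)) = Mul(11917, Add(-373248, 41921)) = Mul(11917, -331327) = -3948423859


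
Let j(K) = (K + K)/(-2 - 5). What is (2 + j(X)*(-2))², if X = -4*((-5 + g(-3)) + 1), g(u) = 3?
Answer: 900/49 ≈ 18.367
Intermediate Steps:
X = 4 (X = -4*((-5 + 3) + 1) = -4*(-2 + 1) = -4*(-1) = 4)
j(K) = -2*K/7 (j(K) = (2*K)/(-7) = (2*K)*(-⅐) = -2*K/7)
(2 + j(X)*(-2))² = (2 - 2/7*4*(-2))² = (2 - 8/7*(-2))² = (2 + 16/7)² = (30/7)² = 900/49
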